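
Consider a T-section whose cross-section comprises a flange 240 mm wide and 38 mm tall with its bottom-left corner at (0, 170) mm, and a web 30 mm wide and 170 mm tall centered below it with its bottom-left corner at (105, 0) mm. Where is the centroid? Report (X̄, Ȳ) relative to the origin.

web: A = 30 × 170 = 5100.00, centroid at (120.00, 85.00).
flange: A = 240 × 38 = 9120.00, centroid at (120.00, 189.00).
ΣA = 14220.00 mm²
ΣAX̄ = (5100.00)(120.00) + (9120.00)(120.00) = 1706400.00 mm³
ΣAȲ = (5100.00)(85.00) + (9120.00)(189.00) = 2157180.00 mm³
X̄ = 1706400.00 / 14220.00 = 120.00 mm
Ȳ = 2157180.00 / 14220.00 = 151.70 mm

X̄ = 120.00 mm, Ȳ = 151.70 mm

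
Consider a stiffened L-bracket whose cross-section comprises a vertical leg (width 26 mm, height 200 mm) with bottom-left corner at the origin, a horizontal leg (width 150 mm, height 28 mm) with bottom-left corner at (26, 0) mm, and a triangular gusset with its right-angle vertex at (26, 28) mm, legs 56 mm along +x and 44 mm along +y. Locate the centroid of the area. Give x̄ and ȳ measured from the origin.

vertical leg: A = 26 × 200 = 5200.00, centroid at (13.00, 100.00).
horizontal leg: A = 150 × 28 = 4200.00, centroid at (101.00, 14.00).
gusset: A = ½·56·44 = 1232.00, centroid at (44.67, 42.67).
ΣA = 10632.00 mm², ΣAx̄ = 546829.33 mm³, ΣAȳ = 631365.33 mm³.
x̄ = 546829.33/10632.00 = 51.43 mm; ȳ = 631365.33/10632.00 = 59.38 mm.

x̄ = 51.43 mm, ȳ = 59.38 mm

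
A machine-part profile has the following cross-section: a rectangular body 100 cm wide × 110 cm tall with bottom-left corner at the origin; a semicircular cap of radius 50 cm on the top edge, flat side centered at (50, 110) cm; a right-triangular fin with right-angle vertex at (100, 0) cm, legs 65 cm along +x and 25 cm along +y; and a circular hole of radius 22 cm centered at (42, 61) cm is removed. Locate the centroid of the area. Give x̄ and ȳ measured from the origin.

x̄ = 54.95 cm, ȳ = 72.74 cm

rectangular body: A = 100 × 110 = 11000.00, centroid at (50.00, 55.00).
semicircular top: A = ½π·50² = 3926.99, centroid at (50.00, 131.22).
triangular fin: A = ½·65·25 = 812.50, centroid at (121.67, 8.33).
hole: A = −π·22² = -1520.53, centroid at (42.00, 61.00).
ΣA = 14218.96 cm²
ΣAx̄ = (11000.00)(50.00) + (3926.99)(50.00) + (812.50)(121.67) + (-1520.53)(42.00) = 781341.41 cm³
ΣAȳ = (11000.00)(55.00) + (3926.99)(131.22) + (812.50)(8.33) + (-1520.53)(61.00) = 1034320.78 cm³
x̄ = 781341.41 / 14218.96 = 54.95 cm
ȳ = 1034320.78 / 14218.96 = 72.74 cm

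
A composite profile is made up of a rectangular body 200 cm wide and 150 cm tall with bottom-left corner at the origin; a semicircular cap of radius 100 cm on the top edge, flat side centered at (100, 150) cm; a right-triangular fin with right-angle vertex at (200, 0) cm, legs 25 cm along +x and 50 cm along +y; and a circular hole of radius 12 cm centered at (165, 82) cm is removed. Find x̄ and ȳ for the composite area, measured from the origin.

x̄ = 100.83 cm, ȳ = 114.34 cm

Part | A | x̄ᵢ | ȳᵢ | A·x̄ᵢ | A·ȳᵢ
rectangular body | 30000.00 | 100.00 | 75.00 | 3000000.00 | 2250000.00
semicircular top | 15707.96 | 100.00 | 192.44 | 1570796.33 | 3022861.16
triangular fin | 625.00 | 208.33 | 16.67 | 130208.33 | 10416.67
hole | -452.39 | 165.00 | 82.00 | -74644.24 | -37095.93
Σ | 45880.57 |  |  | 4626360.42 | 5246181.90
x̄ = 4626360.42 / 45880.57 = 100.83 cm
ȳ = 5246181.90 / 45880.57 = 114.34 cm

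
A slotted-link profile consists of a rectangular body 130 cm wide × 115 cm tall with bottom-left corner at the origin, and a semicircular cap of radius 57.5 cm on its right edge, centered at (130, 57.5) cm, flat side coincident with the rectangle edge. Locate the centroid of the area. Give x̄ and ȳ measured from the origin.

rectangular body: A = 130 × 115 = 14950.00, centroid at (65.00, 57.50).
semicircular end: A = ½π·57.5² = 5193.45, centroid at (154.40, 57.50).
ΣA = 20143.45 cm², ΣAx̄ = 1773637.48 cm³, ΣAȳ = 1158248.11 cm³.
x̄ = 1773637.48/20143.45 = 88.05 cm; ȳ = 1158248.11/20143.45 = 57.50 cm.

x̄ = 88.05 cm, ȳ = 57.50 cm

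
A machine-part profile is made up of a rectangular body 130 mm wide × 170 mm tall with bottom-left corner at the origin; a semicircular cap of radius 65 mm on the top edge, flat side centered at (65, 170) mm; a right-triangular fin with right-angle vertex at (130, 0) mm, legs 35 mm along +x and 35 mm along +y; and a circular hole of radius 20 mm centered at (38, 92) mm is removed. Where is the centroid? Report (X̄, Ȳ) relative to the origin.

rectangular body: A = 130 × 170 = 22100.00, centroid at (65.00, 85.00).
semicircular top: A = ½π·65² = 6636.61, centroid at (65.00, 197.59).
triangular fin: A = ½·35·35 = 612.50, centroid at (141.67, 11.67).
hole: A = −π·20² = -1256.64, centroid at (38.00, 92.00).
ΣA = 28092.48 mm²
ΣAX̄ = (22100.00)(65.00) + (6636.61)(65.00) + (612.50)(141.67) + (-1256.64)(38.00) = 1906898.57 mm³
ΣAȲ = (22100.00)(85.00) + (6636.61)(197.59) + (612.50)(11.67) + (-1256.64)(92.00) = 3081343.02 mm³
X̄ = 1906898.57 / 28092.48 = 67.88 mm
Ȳ = 3081343.02 / 28092.48 = 109.69 mm

X̄ = 67.88 mm, Ȳ = 109.69 mm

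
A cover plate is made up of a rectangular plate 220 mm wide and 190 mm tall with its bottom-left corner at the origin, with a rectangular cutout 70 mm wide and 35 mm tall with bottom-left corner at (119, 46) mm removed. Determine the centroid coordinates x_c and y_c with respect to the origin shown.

plate: A = 220 × 190 = 41800.00, centroid at (110.00, 95.00).
hole: A = −(70 × 35) = -2450.00, centroid at (154.00, 63.50).
ΣA = 39350.00 mm², ΣAx_c = 4220700.00 mm³, ΣAy_c = 3815425.00 mm³.
x_c = 4220700.00/39350.00 = 107.26 mm; y_c = 3815425.00/39350.00 = 96.96 mm.

x_c = 107.26 mm, y_c = 96.96 mm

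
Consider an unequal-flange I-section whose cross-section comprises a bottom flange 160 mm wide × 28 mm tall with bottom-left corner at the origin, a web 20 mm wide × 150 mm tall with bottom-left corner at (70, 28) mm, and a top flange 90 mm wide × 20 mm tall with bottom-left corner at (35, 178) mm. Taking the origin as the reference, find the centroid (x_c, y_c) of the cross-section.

x_c = 80.00 mm, y_c = 76.52 mm

bottom flange: A = 160 × 28 = 4480.00, centroid at (80.00, 14.00).
web: A = 20 × 150 = 3000.00, centroid at (80.00, 103.00).
top flange: A = 90 × 20 = 1800.00, centroid at (80.00, 188.00).
ΣA = 9280.00 mm², ΣAx_c = 742400.00 mm³, ΣAy_c = 710120.00 mm³.
x_c = 742400.00/9280.00 = 80.00 mm; y_c = 710120.00/9280.00 = 76.52 mm.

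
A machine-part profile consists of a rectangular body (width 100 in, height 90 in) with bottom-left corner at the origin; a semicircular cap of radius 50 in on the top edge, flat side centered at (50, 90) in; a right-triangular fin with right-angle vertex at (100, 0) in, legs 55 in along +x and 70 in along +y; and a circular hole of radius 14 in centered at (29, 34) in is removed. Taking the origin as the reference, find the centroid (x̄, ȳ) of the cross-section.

x̄ = 60.15 in, ȳ = 60.81 in

Part | A | x̄ᵢ | ȳᵢ | A·x̄ᵢ | A·ȳᵢ
rectangular body | 9000.00 | 50.00 | 45.00 | 450000.00 | 405000.00
semicircular top | 3926.99 | 50.00 | 111.22 | 196349.54 | 436762.51
triangular fin | 1925.00 | 118.33 | 23.33 | 227791.67 | 44916.67
hole | -615.75 | 29.00 | 34.00 | -17856.81 | -20935.57
Σ | 14236.24 |  |  | 856284.39 | 865743.60
x̄ = 856284.39 / 14236.24 = 60.15 in
ȳ = 865743.60 / 14236.24 = 60.81 in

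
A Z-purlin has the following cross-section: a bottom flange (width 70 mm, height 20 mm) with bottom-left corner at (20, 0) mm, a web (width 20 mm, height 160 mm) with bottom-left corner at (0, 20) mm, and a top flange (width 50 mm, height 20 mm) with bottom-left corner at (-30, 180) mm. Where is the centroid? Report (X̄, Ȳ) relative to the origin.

bottom flange: A = 70 × 20 = 1400.00, centroid at (55.00, 10.00).
web: A = 20 × 160 = 3200.00, centroid at (10.00, 100.00).
top flange: A = 50 × 20 = 1000.00, centroid at (-5.00, 190.00).
ΣA = 5600.00 mm²
ΣAX̄ = (1400.00)(55.00) + (3200.00)(10.00) + (1000.00)(-5.00) = 104000.00 mm³
ΣAȲ = (1400.00)(10.00) + (3200.00)(100.00) + (1000.00)(190.00) = 524000.00 mm³
X̄ = 104000.00 / 5600.00 = 18.57 mm
Ȳ = 524000.00 / 5600.00 = 93.57 mm

X̄ = 18.57 mm, Ȳ = 93.57 mm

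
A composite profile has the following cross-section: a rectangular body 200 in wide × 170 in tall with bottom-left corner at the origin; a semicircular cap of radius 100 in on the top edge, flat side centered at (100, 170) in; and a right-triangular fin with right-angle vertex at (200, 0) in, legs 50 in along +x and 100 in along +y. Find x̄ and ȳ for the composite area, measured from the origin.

rectangular body: A = 200 × 170 = 34000.00, centroid at (100.00, 85.00).
semicircular top: A = ½π·100² = 15707.96, centroid at (100.00, 212.44).
triangular fin: A = ½·50·100 = 2500.00, centroid at (216.67, 33.33).
ΣA = 52207.96 in², ΣAx̄ = 5512462.99 in³, ΣAȳ = 6310353.76 in³.
x̄ = 5512462.99/52207.96 = 105.59 in; ȳ = 6310353.76/52207.96 = 120.87 in.

x̄ = 105.59 in, ȳ = 120.87 in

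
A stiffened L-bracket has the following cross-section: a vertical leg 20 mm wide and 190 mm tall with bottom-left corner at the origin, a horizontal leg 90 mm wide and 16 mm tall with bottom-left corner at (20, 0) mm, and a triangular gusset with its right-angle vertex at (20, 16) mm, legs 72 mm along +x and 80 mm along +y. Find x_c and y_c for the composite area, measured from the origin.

x_c = 31.81 mm, y_c = 61.01 mm

vertical leg: A = 20 × 190 = 3800.00, centroid at (10.00, 95.00).
horizontal leg: A = 90 × 16 = 1440.00, centroid at (65.00, 8.00).
gusset: A = ½·72·80 = 2880.00, centroid at (44.00, 42.67).
ΣA = 8120.00 mm²
ΣAx_c = (3800.00)(10.00) + (1440.00)(65.00) + (2880.00)(44.00) = 258320.00 mm³
ΣAy_c = (3800.00)(95.00) + (1440.00)(8.00) + (2880.00)(42.67) = 495400.00 mm³
x_c = 258320.00 / 8120.00 = 31.81 mm
y_c = 495400.00 / 8120.00 = 61.01 mm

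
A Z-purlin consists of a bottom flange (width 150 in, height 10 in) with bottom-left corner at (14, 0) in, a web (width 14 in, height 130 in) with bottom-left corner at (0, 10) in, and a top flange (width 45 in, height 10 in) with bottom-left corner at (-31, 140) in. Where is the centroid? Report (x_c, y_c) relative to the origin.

Part | A | x̄ᵢ | ȳᵢ | A·x̄ᵢ | A·ȳᵢ
bottom flange | 1500.00 | 89.00 | 5.00 | 133500.00 | 7500.00
web | 1820.00 | 7.00 | 75.00 | 12740.00 | 136500.00
top flange | 450.00 | -8.50 | 145.00 | -3825.00 | 65250.00
Σ | 3770.00 |  |  | 142415.00 | 209250.00
x_c = 142415.00 / 3770.00 = 37.78 in
y_c = 209250.00 / 3770.00 = 55.50 in

x_c = 37.78 in, y_c = 55.50 in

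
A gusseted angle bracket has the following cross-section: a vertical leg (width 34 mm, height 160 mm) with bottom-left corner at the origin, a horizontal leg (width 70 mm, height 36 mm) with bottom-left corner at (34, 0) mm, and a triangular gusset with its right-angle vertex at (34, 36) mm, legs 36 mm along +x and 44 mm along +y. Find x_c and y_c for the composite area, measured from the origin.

x_c = 34.60 mm, y_c = 59.49 mm

vertical leg: A = 34 × 160 = 5440.00, centroid at (17.00, 80.00).
horizontal leg: A = 70 × 36 = 2520.00, centroid at (69.00, 18.00).
gusset: A = ½·36·44 = 792.00, centroid at (46.00, 50.67).
ΣA = 8752.00 mm²
ΣAx_c = (5440.00)(17.00) + (2520.00)(69.00) + (792.00)(46.00) = 302792.00 mm³
ΣAy_c = (5440.00)(80.00) + (2520.00)(18.00) + (792.00)(50.67) = 520688.00 mm³
x_c = 302792.00 / 8752.00 = 34.60 mm
y_c = 520688.00 / 8752.00 = 59.49 mm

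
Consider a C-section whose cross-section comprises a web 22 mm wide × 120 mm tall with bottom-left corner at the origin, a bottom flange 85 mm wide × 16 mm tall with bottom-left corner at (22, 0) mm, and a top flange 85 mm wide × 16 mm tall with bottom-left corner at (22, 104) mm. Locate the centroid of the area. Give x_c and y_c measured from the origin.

Part | A | x̄ᵢ | ȳᵢ | A·x̄ᵢ | A·ȳᵢ
web | 2640.00 | 11.00 | 60.00 | 29040.00 | 158400.00
bottom flange | 1360.00 | 64.50 | 8.00 | 87720.00 | 10880.00
top flange | 1360.00 | 64.50 | 112.00 | 87720.00 | 152320.00
Σ | 5360.00 |  |  | 204480.00 | 321600.00
x_c = 204480.00 / 5360.00 = 38.15 mm
y_c = 321600.00 / 5360.00 = 60.00 mm

x_c = 38.15 mm, y_c = 60.00 mm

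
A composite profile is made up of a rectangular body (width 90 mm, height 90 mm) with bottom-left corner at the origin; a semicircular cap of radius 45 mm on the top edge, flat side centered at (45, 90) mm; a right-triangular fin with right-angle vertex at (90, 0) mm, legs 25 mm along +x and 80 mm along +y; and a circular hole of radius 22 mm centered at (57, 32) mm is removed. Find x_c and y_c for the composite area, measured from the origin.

x_c = 48.26 mm, y_c = 64.08 mm

rectangular body: A = 90 × 90 = 8100.00, centroid at (45.00, 45.00).
semicircular top: A = ½π·45² = 3180.86, centroid at (45.00, 109.10).
triangular fin: A = ½·25·80 = 1000.00, centroid at (98.33, 26.67).
hole: A = −π·22² = -1520.53, centroid at (57.00, 32.00).
ΣA = 10760.33 mm², ΣAx_c = 519301.89 mm³, ΣAy_c = 689537.31 mm³.
x_c = 519301.89/10760.33 = 48.26 mm; y_c = 689537.31/10760.33 = 64.08 mm.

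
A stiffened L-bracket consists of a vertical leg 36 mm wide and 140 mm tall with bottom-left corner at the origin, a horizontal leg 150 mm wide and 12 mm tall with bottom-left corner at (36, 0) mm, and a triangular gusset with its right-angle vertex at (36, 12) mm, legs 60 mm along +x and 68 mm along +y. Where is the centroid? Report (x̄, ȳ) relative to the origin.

vertical leg: A = 36 × 140 = 5040.00, centroid at (18.00, 70.00).
horizontal leg: A = 150 × 12 = 1800.00, centroid at (111.00, 6.00).
gusset: A = ½·60·68 = 2040.00, centroid at (56.00, 34.67).
ΣA = 8880.00 mm², ΣAx̄ = 404760.00 mm³, ΣAȳ = 434320.00 mm³.
x̄ = 404760.00/8880.00 = 45.58 mm; ȳ = 434320.00/8880.00 = 48.91 mm.

x̄ = 45.58 mm, ȳ = 48.91 mm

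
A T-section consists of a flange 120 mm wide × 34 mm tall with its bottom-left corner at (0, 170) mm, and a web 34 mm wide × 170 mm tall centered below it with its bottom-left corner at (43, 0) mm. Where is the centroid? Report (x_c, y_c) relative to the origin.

x_c = 60.00 mm, y_c = 127.21 mm

web: A = 34 × 170 = 5780.00, centroid at (60.00, 85.00).
flange: A = 120 × 34 = 4080.00, centroid at (60.00, 187.00).
ΣA = 9860.00 mm²
ΣAx_c = (5780.00)(60.00) + (4080.00)(60.00) = 591600.00 mm³
ΣAy_c = (5780.00)(85.00) + (4080.00)(187.00) = 1254260.00 mm³
x_c = 591600.00 / 9860.00 = 60.00 mm
y_c = 1254260.00 / 9860.00 = 127.21 mm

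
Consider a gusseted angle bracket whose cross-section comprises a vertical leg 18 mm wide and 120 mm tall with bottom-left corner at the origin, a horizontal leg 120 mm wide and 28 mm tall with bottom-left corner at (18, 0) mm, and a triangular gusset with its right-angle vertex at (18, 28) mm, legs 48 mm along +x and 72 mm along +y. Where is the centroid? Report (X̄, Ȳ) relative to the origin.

X̄ = 46.95 mm, Ȳ = 36.77 mm

Part | A | x̄ᵢ | ȳᵢ | A·x̄ᵢ | A·ȳᵢ
vertical leg | 2160.00 | 9.00 | 60.00 | 19440.00 | 129600.00
horizontal leg | 3360.00 | 78.00 | 14.00 | 262080.00 | 47040.00
gusset | 1728.00 | 34.00 | 52.00 | 58752.00 | 89856.00
Σ | 7248.00 |  |  | 340272.00 | 266496.00
X̄ = 340272.00 / 7248.00 = 46.95 mm
Ȳ = 266496.00 / 7248.00 = 36.77 mm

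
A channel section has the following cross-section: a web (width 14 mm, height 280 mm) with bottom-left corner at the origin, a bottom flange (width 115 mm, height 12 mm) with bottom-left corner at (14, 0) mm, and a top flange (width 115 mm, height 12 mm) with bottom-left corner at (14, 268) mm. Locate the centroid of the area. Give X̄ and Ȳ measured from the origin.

X̄ = 33.65 mm, Ȳ = 140.00 mm

Part | A | x̄ᵢ | ȳᵢ | A·x̄ᵢ | A·ȳᵢ
web | 3920.00 | 7.00 | 140.00 | 27440.00 | 548800.00
bottom flange | 1380.00 | 71.50 | 6.00 | 98670.00 | 8280.00
top flange | 1380.00 | 71.50 | 274.00 | 98670.00 | 378120.00
Σ | 6680.00 |  |  | 224780.00 | 935200.00
X̄ = 224780.00 / 6680.00 = 33.65 mm
Ȳ = 935200.00 / 6680.00 = 140.00 mm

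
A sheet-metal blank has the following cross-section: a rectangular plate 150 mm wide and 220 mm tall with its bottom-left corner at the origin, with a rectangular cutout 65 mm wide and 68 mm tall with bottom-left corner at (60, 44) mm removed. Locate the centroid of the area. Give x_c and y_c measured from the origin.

x_c = 72.29 mm, y_c = 114.95 mm

plate: A = 150 × 220 = 33000.00, centroid at (75.00, 110.00).
hole: A = −(65 × 68) = -4420.00, centroid at (92.50, 78.00).
ΣA = 28580.00 mm², ΣAx_c = 2066150.00 mm³, ΣAy_c = 3285240.00 mm³.
x_c = 2066150.00/28580.00 = 72.29 mm; y_c = 3285240.00/28580.00 = 114.95 mm.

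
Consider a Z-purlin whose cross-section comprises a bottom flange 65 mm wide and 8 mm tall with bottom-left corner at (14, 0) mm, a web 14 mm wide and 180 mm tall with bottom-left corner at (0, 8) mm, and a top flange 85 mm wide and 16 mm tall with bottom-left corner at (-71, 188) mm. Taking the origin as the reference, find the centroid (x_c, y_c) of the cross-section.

Part | A | x̄ᵢ | ȳᵢ | A·x̄ᵢ | A·ȳᵢ
bottom flange | 520.00 | 46.50 | 4.00 | 24180.00 | 2080.00
web | 2520.00 | 7.00 | 98.00 | 17640.00 | 246960.00
top flange | 1360.00 | -28.50 | 196.00 | -38760.00 | 266560.00
Σ | 4400.00 |  |  | 3060.00 | 515600.00
x_c = 3060.00 / 4400.00 = 0.70 mm
y_c = 515600.00 / 4400.00 = 117.18 mm

x_c = 0.70 mm, y_c = 117.18 mm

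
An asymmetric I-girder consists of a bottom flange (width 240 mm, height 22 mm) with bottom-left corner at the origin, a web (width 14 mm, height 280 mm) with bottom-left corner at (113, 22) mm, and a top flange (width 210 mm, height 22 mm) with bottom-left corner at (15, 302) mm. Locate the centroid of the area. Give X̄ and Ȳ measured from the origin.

bottom flange: A = 240 × 22 = 5280.00, centroid at (120.00, 11.00).
web: A = 14 × 280 = 3920.00, centroid at (120.00, 162.00).
top flange: A = 210 × 22 = 4620.00, centroid at (120.00, 313.00).
ΣA = 13820.00 mm², ΣAX̄ = 1658400.00 mm³, ΣAȲ = 2139180.00 mm³.
X̄ = 1658400.00/13820.00 = 120.00 mm; Ȳ = 2139180.00/13820.00 = 154.79 mm.

X̄ = 120.00 mm, Ȳ = 154.79 mm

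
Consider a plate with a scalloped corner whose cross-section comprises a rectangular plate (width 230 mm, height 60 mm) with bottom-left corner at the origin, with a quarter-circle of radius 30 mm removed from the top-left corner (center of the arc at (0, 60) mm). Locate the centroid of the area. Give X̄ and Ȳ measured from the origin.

Part | A | x̄ᵢ | ȳᵢ | A·x̄ᵢ | A·ȳᵢ
plate | 13800.00 | 115.00 | 30.00 | 1587000.00 | 414000.00
removed quarter-circle | -706.86 | 12.73 | 47.27 | -9000.00 | -33411.50
Σ | 13093.14 |  |  | 1578000.00 | 380588.50
X̄ = 1578000.00 / 13093.14 = 120.52 mm
Ȳ = 380588.50 / 13093.14 = 29.07 mm

X̄ = 120.52 mm, Ȳ = 29.07 mm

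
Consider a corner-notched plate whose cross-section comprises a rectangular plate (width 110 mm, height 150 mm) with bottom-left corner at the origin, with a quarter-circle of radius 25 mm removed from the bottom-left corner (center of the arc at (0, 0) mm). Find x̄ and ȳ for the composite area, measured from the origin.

plate: A = 110 × 150 = 16500.00, centroid at (55.00, 75.00).
removed quarter-circle: A = −¼π·25² = -490.87, centroid at (10.61, 10.61).
ΣA = 16009.13 mm², ΣAx̄ = 902291.67 mm³, ΣAȳ = 1232291.67 mm³.
x̄ = 902291.67/16009.13 = 56.36 mm; ȳ = 1232291.67/16009.13 = 76.97 mm.

x̄ = 56.36 mm, ȳ = 76.97 mm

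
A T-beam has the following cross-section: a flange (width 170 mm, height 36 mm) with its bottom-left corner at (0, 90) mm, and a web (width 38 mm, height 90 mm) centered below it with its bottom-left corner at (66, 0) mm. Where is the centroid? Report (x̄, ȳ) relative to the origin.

x̄ = 85.00 mm, ȳ = 85.42 mm

web: A = 38 × 90 = 3420.00, centroid at (85.00, 45.00).
flange: A = 170 × 36 = 6120.00, centroid at (85.00, 108.00).
ΣA = 9540.00 mm²
ΣAx̄ = (3420.00)(85.00) + (6120.00)(85.00) = 810900.00 mm³
ΣAȳ = (3420.00)(45.00) + (6120.00)(108.00) = 814860.00 mm³
x̄ = 810900.00 / 9540.00 = 85.00 mm
ȳ = 814860.00 / 9540.00 = 85.42 mm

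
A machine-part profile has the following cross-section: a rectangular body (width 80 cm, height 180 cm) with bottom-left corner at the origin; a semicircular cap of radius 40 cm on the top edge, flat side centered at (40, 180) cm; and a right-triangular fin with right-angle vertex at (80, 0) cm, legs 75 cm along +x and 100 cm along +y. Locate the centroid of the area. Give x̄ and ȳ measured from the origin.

Part | A | x̄ᵢ | ȳᵢ | A·x̄ᵢ | A·ȳᵢ
rectangular body | 14400.00 | 40.00 | 90.00 | 576000.00 | 1296000.00
semicircular top | 2513.27 | 40.00 | 196.98 | 100530.96 | 495056.01
triangular fin | 3750.00 | 105.00 | 33.33 | 393750.00 | 125000.00
Σ | 20663.27 |  |  | 1070280.96 | 1916056.01
x̄ = 1070280.96 / 20663.27 = 51.80 cm
ȳ = 1916056.01 / 20663.27 = 92.73 cm

x̄ = 51.80 cm, ȳ = 92.73 cm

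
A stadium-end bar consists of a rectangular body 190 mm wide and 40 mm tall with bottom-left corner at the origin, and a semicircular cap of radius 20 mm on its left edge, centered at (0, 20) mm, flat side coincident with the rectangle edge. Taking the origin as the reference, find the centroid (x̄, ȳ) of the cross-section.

x̄ = 87.10 mm, ȳ = 20.00 mm

rectangular body: A = 190 × 40 = 7600.00, centroid at (95.00, 20.00).
semicircular end: A = ½π·20² = 628.32, centroid at (-8.49, 20.00).
ΣA = 8228.32 mm²
ΣAx̄ = (7600.00)(95.00) + (628.32)(-8.49) = 716666.67 mm³
ΣAȳ = (7600.00)(20.00) + (628.32)(20.00) = 164566.37 mm³
x̄ = 716666.67 / 8228.32 = 87.10 mm
ȳ = 164566.37 / 8228.32 = 20.00 mm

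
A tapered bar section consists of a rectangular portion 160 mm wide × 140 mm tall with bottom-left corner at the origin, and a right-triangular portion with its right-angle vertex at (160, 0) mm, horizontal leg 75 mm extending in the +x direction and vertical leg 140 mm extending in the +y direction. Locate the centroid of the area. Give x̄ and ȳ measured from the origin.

rectangular portion: A = 160 × 140 = 22400.00, centroid at (80.00, 70.00).
triangular portion: A = ½·75·140 = 5250.00, centroid at (185.00, 46.67).
ΣA = 27650.00 mm², ΣAx̄ = 2763250.00 mm³, ΣAȳ = 1813000.00 mm³.
x̄ = 2763250.00/27650.00 = 99.94 mm; ȳ = 1813000.00/27650.00 = 65.57 mm.

x̄ = 99.94 mm, ȳ = 65.57 mm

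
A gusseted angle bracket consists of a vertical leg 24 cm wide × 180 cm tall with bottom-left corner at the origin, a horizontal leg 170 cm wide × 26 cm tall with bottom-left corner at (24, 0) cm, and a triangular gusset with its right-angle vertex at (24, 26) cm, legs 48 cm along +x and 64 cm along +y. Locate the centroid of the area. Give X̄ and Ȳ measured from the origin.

X̄ = 57.91 cm, Ȳ = 50.50 cm

vertical leg: A = 24 × 180 = 4320.00, centroid at (12.00, 90.00).
horizontal leg: A = 170 × 26 = 4420.00, centroid at (109.00, 13.00).
gusset: A = ½·48·64 = 1536.00, centroid at (40.00, 47.33).
ΣA = 10276.00 cm²
ΣAX̄ = (4320.00)(12.00) + (4420.00)(109.00) + (1536.00)(40.00) = 595060.00 cm³
ΣAȲ = (4320.00)(90.00) + (4420.00)(13.00) + (1536.00)(47.33) = 518964.00 cm³
X̄ = 595060.00 / 10276.00 = 57.91 cm
Ȳ = 518964.00 / 10276.00 = 50.50 cm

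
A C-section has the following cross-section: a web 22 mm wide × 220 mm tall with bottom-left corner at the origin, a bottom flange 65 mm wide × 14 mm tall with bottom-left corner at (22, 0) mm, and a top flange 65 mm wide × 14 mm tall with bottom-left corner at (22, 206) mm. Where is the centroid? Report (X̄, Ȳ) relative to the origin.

web: A = 22 × 220 = 4840.00, centroid at (11.00, 110.00).
bottom flange: A = 65 × 14 = 910.00, centroid at (54.50, 7.00).
top flange: A = 65 × 14 = 910.00, centroid at (54.50, 213.00).
ΣA = 6660.00 mm², ΣAX̄ = 152430.00 mm³, ΣAȲ = 732600.00 mm³.
X̄ = 152430.00/6660.00 = 22.89 mm; Ȳ = 732600.00/6660.00 = 110.00 mm.

X̄ = 22.89 mm, Ȳ = 110.00 mm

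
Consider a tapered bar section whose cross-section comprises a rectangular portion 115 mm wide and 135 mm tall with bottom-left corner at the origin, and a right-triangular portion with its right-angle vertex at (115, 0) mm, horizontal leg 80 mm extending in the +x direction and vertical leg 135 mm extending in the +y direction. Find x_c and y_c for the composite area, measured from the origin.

x_c = 79.22 mm, y_c = 61.69 mm

Part | A | x̄ᵢ | ȳᵢ | A·x̄ᵢ | A·ȳᵢ
rectangular portion | 15525.00 | 57.50 | 67.50 | 892687.50 | 1047937.50
triangular portion | 5400.00 | 141.67 | 45.00 | 765000.00 | 243000.00
Σ | 20925.00 |  |  | 1657687.50 | 1290937.50
x_c = 1657687.50 / 20925.00 = 79.22 mm
y_c = 1290937.50 / 20925.00 = 61.69 mm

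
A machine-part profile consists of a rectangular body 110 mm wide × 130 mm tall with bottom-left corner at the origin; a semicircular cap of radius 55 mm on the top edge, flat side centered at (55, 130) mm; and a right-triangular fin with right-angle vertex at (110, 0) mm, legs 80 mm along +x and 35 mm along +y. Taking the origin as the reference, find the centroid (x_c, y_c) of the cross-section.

x_c = 60.59 mm, y_c = 81.87 mm

rectangular body: A = 110 × 130 = 14300.00, centroid at (55.00, 65.00).
semicircular top: A = ½π·55² = 4751.66, centroid at (55.00, 153.34).
triangular fin: A = ½·80·35 = 1400.00, centroid at (136.67, 11.67).
ΣA = 20451.66 mm²
ΣAx_c = (14300.00)(55.00) + (4751.66)(55.00) + (1400.00)(136.67) = 1239174.57 mm³
ΣAy_c = (14300.00)(65.00) + (4751.66)(153.34) + (1400.00)(11.67) = 1674465.66 mm³
x_c = 1239174.57 / 20451.66 = 60.59 mm
y_c = 1674465.66 / 20451.66 = 81.87 mm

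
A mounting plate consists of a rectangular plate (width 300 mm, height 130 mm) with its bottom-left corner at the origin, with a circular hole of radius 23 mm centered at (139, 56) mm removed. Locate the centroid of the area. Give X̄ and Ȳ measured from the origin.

X̄ = 150.49 mm, Ȳ = 65.40 mm

plate: A = 300 × 130 = 39000.00, centroid at (150.00, 65.00).
hole: A = −π·23² = -1661.90, centroid at (139.00, 56.00).
ΣA = 37338.10 mm²
ΣAX̄ = (39000.00)(150.00) + (-1661.90)(139.00) = 5618995.55 mm³
ΣAȲ = (39000.00)(65.00) + (-1661.90)(56.00) = 2441933.46 mm³
X̄ = 5618995.55 / 37338.10 = 150.49 mm
Ȳ = 2441933.46 / 37338.10 = 65.40 mm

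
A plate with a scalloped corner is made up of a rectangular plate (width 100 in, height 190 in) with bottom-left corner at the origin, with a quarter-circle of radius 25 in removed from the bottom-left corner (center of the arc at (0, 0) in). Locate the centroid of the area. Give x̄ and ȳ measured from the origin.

Part | A | x̄ᵢ | ȳᵢ | A·x̄ᵢ | A·ȳᵢ
plate | 19000.00 | 50.00 | 95.00 | 950000.00 | 1805000.00
removed quarter-circle | -490.87 | 10.61 | 10.61 | -5208.33 | -5208.33
Σ | 18509.13 |  |  | 944791.67 | 1799791.67
x̄ = 944791.67 / 18509.13 = 51.04 in
ȳ = 1799791.67 / 18509.13 = 97.24 in

x̄ = 51.04 in, ȳ = 97.24 in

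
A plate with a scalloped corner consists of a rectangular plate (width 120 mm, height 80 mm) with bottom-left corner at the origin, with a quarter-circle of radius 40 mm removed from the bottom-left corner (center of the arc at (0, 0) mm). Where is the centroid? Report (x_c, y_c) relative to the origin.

x_c = 66.48 mm, y_c = 43.47 mm

plate: A = 120 × 80 = 9600.00, centroid at (60.00, 40.00).
removed quarter-circle: A = −¼π·40² = -1256.64, centroid at (16.98, 16.98).
ΣA = 8343.36 mm²
ΣAx_c = (9600.00)(60.00) + (-1256.64)(16.98) = 554666.67 mm³
ΣAy_c = (9600.00)(40.00) + (-1256.64)(16.98) = 362666.67 mm³
x_c = 554666.67 / 8343.36 = 66.48 mm
y_c = 362666.67 / 8343.36 = 43.47 mm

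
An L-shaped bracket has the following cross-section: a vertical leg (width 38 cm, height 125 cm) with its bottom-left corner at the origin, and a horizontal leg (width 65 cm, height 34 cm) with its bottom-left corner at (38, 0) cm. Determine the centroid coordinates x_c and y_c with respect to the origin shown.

vertical leg: A = 38 × 125 = 4750.00, centroid at (19.00, 62.50).
horizontal leg: A = 65 × 34 = 2210.00, centroid at (70.50, 17.00).
ΣA = 6960.00 cm², ΣAx_c = 246055.00 cm³, ΣAy_c = 334445.00 cm³.
x_c = 246055.00/6960.00 = 35.35 cm; y_c = 334445.00/6960.00 = 48.05 cm.

x_c = 35.35 cm, y_c = 48.05 cm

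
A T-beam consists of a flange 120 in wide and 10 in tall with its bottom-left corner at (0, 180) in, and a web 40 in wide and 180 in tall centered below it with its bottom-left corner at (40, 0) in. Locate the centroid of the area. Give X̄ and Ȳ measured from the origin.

X̄ = 60.00 in, Ȳ = 103.57 in

web: A = 40 × 180 = 7200.00, centroid at (60.00, 90.00).
flange: A = 120 × 10 = 1200.00, centroid at (60.00, 185.00).
ΣA = 8400.00 in², ΣAX̄ = 504000.00 in³, ΣAȲ = 870000.00 in³.
X̄ = 504000.00/8400.00 = 60.00 in; Ȳ = 870000.00/8400.00 = 103.57 in.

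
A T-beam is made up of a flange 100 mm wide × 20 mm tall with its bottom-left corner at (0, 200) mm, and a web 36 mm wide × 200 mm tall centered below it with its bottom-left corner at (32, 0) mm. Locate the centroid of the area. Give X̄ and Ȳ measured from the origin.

X̄ = 50.00 mm, Ȳ = 123.91 mm

Part | A | x̄ᵢ | ȳᵢ | A·x̄ᵢ | A·ȳᵢ
web | 7200.00 | 50.00 | 100.00 | 360000.00 | 720000.00
flange | 2000.00 | 50.00 | 210.00 | 100000.00 | 420000.00
Σ | 9200.00 |  |  | 460000.00 | 1140000.00
X̄ = 460000.00 / 9200.00 = 50.00 mm
Ȳ = 1140000.00 / 9200.00 = 123.91 mm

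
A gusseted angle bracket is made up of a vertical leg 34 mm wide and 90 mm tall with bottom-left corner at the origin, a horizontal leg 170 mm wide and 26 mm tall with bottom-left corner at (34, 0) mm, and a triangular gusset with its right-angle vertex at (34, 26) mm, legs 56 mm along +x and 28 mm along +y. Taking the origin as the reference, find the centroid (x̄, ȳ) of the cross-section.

x̄ = 74.94 mm, ȳ = 26.97 mm

vertical leg: A = 34 × 90 = 3060.00, centroid at (17.00, 45.00).
horizontal leg: A = 170 × 26 = 4420.00, centroid at (119.00, 13.00).
gusset: A = ½·56·28 = 784.00, centroid at (52.67, 35.33).
ΣA = 8264.00 mm², ΣAx̄ = 619290.67 mm³, ΣAȳ = 222861.33 mm³.
x̄ = 619290.67/8264.00 = 74.94 mm; ȳ = 222861.33/8264.00 = 26.97 mm.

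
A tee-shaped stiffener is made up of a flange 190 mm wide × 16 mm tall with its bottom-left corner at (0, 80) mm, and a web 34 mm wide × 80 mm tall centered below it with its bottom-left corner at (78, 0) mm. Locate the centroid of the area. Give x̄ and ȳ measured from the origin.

web: A = 34 × 80 = 2720.00, centroid at (95.00, 40.00).
flange: A = 190 × 16 = 3040.00, centroid at (95.00, 88.00).
ΣA = 5760.00 mm², ΣAx̄ = 547200.00 mm³, ΣAȳ = 376320.00 mm³.
x̄ = 547200.00/5760.00 = 95.00 mm; ȳ = 376320.00/5760.00 = 65.33 mm.

x̄ = 95.00 mm, ȳ = 65.33 mm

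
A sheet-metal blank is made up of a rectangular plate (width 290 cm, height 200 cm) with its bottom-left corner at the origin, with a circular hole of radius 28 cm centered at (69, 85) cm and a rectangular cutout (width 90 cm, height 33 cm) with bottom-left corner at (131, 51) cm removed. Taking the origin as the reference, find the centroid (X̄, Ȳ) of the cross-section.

plate: A = 290 × 200 = 58000.00, centroid at (145.00, 100.00).
hole 1: A = −π·28² = -2463.01, centroid at (69.00, 85.00).
hole 2: A = −(90 × 33) = -2970.00, centroid at (176.00, 67.50).
ΣA = 52566.99 cm²
ΣAX̄ = (58000.00)(145.00) + (-2463.01)(69.00) + (-2970.00)(176.00) = 7717332.40 cm³
ΣAȲ = (58000.00)(100.00) + (-2463.01)(85.00) + (-2970.00)(67.50) = 5390169.27 cm³
X̄ = 7717332.40 / 52566.99 = 146.81 cm
Ȳ = 5390169.27 / 52566.99 = 102.54 cm

X̄ = 146.81 cm, Ȳ = 102.54 cm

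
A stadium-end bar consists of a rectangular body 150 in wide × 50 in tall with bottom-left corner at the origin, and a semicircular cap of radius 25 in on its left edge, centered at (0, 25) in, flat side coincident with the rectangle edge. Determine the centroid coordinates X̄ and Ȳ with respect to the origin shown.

X̄ = 65.09 in, Ȳ = 25.00 in

rectangular body: A = 150 × 50 = 7500.00, centroid at (75.00, 25.00).
semicircular end: A = ½π·25² = 981.75, centroid at (-10.61, 25.00).
ΣA = 8481.75 in², ΣAX̄ = 552083.33 in³, ΣAȲ = 212043.69 in³.
X̄ = 552083.33/8481.75 = 65.09 in; Ȳ = 212043.69/8481.75 = 25.00 in.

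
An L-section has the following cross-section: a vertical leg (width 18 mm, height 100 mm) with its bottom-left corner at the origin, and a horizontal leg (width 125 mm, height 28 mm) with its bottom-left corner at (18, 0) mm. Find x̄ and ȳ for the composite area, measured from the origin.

x̄ = 56.22 mm, ȳ = 26.23 mm

Part | A | x̄ᵢ | ȳᵢ | A·x̄ᵢ | A·ȳᵢ
vertical leg | 1800.00 | 9.00 | 50.00 | 16200.00 | 90000.00
horizontal leg | 3500.00 | 80.50 | 14.00 | 281750.00 | 49000.00
Σ | 5300.00 |  |  | 297950.00 | 139000.00
x̄ = 297950.00 / 5300.00 = 56.22 mm
ȳ = 139000.00 / 5300.00 = 26.23 mm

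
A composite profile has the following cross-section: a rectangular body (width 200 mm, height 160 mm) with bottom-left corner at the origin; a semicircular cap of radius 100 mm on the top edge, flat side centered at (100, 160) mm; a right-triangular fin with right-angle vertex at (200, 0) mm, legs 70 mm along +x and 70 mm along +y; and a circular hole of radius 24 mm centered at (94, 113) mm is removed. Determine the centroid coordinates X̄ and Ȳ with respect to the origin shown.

X̄ = 106.47 mm, Ȳ = 115.67 mm

rectangular body: A = 200 × 160 = 32000.00, centroid at (100.00, 80.00).
semicircular top: A = ½π·100² = 15707.96, centroid at (100.00, 202.44).
triangular fin: A = ½·70·70 = 2450.00, centroid at (223.33, 23.33).
hole: A = −π·24² = -1809.56, centroid at (94.00, 113.00).
ΣA = 48348.41 mm², ΣAX̄ = 5147864.60 mm³, ΣAȲ = 5592627.47 mm³.
X̄ = 5147864.60/48348.41 = 106.47 mm; Ȳ = 5592627.47/48348.41 = 115.67 mm.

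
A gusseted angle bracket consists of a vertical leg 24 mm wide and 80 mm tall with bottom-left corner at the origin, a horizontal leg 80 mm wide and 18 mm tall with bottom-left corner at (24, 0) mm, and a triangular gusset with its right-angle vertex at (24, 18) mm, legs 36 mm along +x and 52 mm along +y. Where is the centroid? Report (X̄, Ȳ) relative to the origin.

vertical leg: A = 24 × 80 = 1920.00, centroid at (12.00, 40.00).
horizontal leg: A = 80 × 18 = 1440.00, centroid at (64.00, 9.00).
gusset: A = ½·36·52 = 936.00, centroid at (36.00, 35.33).
ΣA = 4296.00 mm², ΣAX̄ = 148896.00 mm³, ΣAȲ = 122832.00 mm³.
X̄ = 148896.00/4296.00 = 34.66 mm; Ȳ = 122832.00/4296.00 = 28.59 mm.

X̄ = 34.66 mm, Ȳ = 28.59 mm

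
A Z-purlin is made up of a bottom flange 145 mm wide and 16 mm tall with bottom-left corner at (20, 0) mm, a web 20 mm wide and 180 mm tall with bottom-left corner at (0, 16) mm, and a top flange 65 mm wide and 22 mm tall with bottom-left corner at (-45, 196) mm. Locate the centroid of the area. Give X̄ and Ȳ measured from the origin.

X̄ = 31.66 mm, Ȳ = 94.72 mm

bottom flange: A = 145 × 16 = 2320.00, centroid at (92.50, 8.00).
web: A = 20 × 180 = 3600.00, centroid at (10.00, 106.00).
top flange: A = 65 × 22 = 1430.00, centroid at (-12.50, 207.00).
ΣA = 7350.00 mm², ΣAX̄ = 232725.00 mm³, ΣAȲ = 696170.00 mm³.
X̄ = 232725.00/7350.00 = 31.66 mm; Ȳ = 696170.00/7350.00 = 94.72 mm.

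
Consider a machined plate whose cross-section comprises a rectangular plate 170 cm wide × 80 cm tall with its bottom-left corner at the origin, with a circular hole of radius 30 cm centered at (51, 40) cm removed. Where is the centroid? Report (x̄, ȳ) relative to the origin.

x̄ = 93.92 cm, ȳ = 40.00 cm

plate: A = 170 × 80 = 13600.00, centroid at (85.00, 40.00).
hole: A = −π·30² = -2827.43, centroid at (51.00, 40.00).
ΣA = 10772.57 cm²
ΣAx̄ = (13600.00)(85.00) + (-2827.43)(51.00) = 1011800.90 cm³
ΣAȳ = (13600.00)(40.00) + (-2827.43)(40.00) = 430902.66 cm³
x̄ = 1011800.90 / 10772.57 = 93.92 cm
ȳ = 430902.66 / 10772.57 = 40.00 cm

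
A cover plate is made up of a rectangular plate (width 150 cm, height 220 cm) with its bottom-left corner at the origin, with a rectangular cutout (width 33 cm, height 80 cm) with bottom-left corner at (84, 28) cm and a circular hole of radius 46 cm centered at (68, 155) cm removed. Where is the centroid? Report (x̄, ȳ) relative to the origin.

x̄ = 74.12 cm, ȳ = 102.06 cm

Part | A | x̄ᵢ | ȳᵢ | A·x̄ᵢ | A·ȳᵢ
plate | 33000.00 | 75.00 | 110.00 | 2475000.00 | 3630000.00
hole 1 | -2640.00 | 100.50 | 68.00 | -265320.00 | -179520.00
hole 2 | -6647.61 | 68.00 | 155.00 | -452037.48 | -1030379.56
Σ | 23712.39 |  |  | 1757642.52 | 2420100.44
x̄ = 1757642.52 / 23712.39 = 74.12 cm
ȳ = 2420100.44 / 23712.39 = 102.06 cm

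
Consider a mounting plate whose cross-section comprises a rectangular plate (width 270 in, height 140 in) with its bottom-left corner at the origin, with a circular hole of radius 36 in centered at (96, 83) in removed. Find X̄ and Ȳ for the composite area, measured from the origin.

Part | A | x̄ᵢ | ȳᵢ | A·x̄ᵢ | A·ȳᵢ
plate | 37800.00 | 135.00 | 70.00 | 5103000.00 | 2646000.00
hole | -4071.50 | 96.00 | 83.00 | -390864.39 | -337934.84
Σ | 33728.50 |  |  | 4712135.61 | 2308065.16
X̄ = 4712135.61 / 33728.50 = 139.71 in
Ȳ = 2308065.16 / 33728.50 = 68.43 in

X̄ = 139.71 in, Ȳ = 68.43 in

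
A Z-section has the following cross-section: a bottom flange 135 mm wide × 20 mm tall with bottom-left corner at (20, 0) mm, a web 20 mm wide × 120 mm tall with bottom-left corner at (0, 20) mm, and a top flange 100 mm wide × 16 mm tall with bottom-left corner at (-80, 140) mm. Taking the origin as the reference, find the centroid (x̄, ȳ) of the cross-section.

x̄ = 31.68 mm, ȳ = 68.03 mm

Part | A | x̄ᵢ | ȳᵢ | A·x̄ᵢ | A·ȳᵢ
bottom flange | 2700.00 | 87.50 | 10.00 | 236250.00 | 27000.00
web | 2400.00 | 10.00 | 80.00 | 24000.00 | 192000.00
top flange | 1600.00 | -30.00 | 148.00 | -48000.00 | 236800.00
Σ | 6700.00 |  |  | 212250.00 | 455800.00
x̄ = 212250.00 / 6700.00 = 31.68 mm
ȳ = 455800.00 / 6700.00 = 68.03 mm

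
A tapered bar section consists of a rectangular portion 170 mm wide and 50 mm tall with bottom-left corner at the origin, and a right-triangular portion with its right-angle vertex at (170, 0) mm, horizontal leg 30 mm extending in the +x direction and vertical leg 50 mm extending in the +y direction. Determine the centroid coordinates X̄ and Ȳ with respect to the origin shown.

rectangular portion: A = 170 × 50 = 8500.00, centroid at (85.00, 25.00).
triangular portion: A = ½·30·50 = 750.00, centroid at (180.00, 16.67).
ΣA = 9250.00 mm²
ΣAX̄ = (8500.00)(85.00) + (750.00)(180.00) = 857500.00 mm³
ΣAȲ = (8500.00)(25.00) + (750.00)(16.67) = 225000.00 mm³
X̄ = 857500.00 / 9250.00 = 92.70 mm
Ȳ = 225000.00 / 9250.00 = 24.32 mm

X̄ = 92.70 mm, Ȳ = 24.32 mm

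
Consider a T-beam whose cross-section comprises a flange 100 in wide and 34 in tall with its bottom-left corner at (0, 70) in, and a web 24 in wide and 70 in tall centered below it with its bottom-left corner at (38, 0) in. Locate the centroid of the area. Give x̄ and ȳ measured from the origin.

Part | A | x̄ᵢ | ȳᵢ | A·x̄ᵢ | A·ȳᵢ
web | 1680.00 | 50.00 | 35.00 | 84000.00 | 58800.00
flange | 3400.00 | 50.00 | 87.00 | 170000.00 | 295800.00
Σ | 5080.00 |  |  | 254000.00 | 354600.00
x̄ = 254000.00 / 5080.00 = 50.00 in
ȳ = 354600.00 / 5080.00 = 69.80 in

x̄ = 50.00 in, ȳ = 69.80 in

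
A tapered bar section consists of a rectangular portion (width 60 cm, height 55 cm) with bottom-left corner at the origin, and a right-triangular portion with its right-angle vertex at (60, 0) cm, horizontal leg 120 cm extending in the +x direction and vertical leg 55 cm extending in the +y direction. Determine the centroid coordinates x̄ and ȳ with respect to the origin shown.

x̄ = 65.00 cm, ȳ = 22.92 cm

Part | A | x̄ᵢ | ȳᵢ | A·x̄ᵢ | A·ȳᵢ
rectangular portion | 3300.00 | 30.00 | 27.50 | 99000.00 | 90750.00
triangular portion | 3300.00 | 100.00 | 18.33 | 330000.00 | 60500.00
Σ | 6600.00 |  |  | 429000.00 | 151250.00
x̄ = 429000.00 / 6600.00 = 65.00 cm
ȳ = 151250.00 / 6600.00 = 22.92 cm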